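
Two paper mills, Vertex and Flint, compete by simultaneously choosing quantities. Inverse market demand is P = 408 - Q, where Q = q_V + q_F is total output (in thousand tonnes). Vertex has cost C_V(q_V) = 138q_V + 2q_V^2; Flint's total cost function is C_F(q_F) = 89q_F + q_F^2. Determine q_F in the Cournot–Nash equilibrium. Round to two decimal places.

71.48

Vertex's profit: π_V = (408 - Q)q_V - (138q_V + 2q_V²). Setting ∂π_V/∂q_V = 0: 270 - 6q_V - (q_F) = 0.
Flint's first-order condition: 319 - 4q_F - (q_V) = 0.
So q_V = (270 - q_F)/6 and q_F = (319 - q_V)/4.
Solving the pair: q_V = 761/23, q_F = 1644/23.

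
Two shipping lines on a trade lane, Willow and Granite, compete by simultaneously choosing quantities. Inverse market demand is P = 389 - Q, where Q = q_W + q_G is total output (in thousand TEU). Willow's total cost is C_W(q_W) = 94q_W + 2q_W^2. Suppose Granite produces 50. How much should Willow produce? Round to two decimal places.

40.83

With the rival's output fixed at 50, Willow's profit is π_W = (389 - 50 - q_W)q_W - (94q_W + 2q_W²) = (339 - q_W)q_W - (94q_W + 2q_W²).
∂π_W/∂q_W = 245 - 6q_W = 0, so q_W = 245/6.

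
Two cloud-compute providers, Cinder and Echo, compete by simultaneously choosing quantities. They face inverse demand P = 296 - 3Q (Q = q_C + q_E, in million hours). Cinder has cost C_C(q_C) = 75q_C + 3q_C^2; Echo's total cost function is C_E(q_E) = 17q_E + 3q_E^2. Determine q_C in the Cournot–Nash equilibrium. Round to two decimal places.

13.44

Cinder's profit: π_C = (296 - 3Q)q_C - (75q_C + 3q_C²). Setting ∂π_C/∂q_C = 0: 221 - 12q_C - 3(q_E) = 0.
Echo's first-order condition: 279 - 12q_E - 3(q_C) = 0.
Best responses: q_C = (221 - 3q_E)/12, q_E = (279 - 3q_C)/12.
Solving the pair: q_C = 121/9, q_E = 179/9.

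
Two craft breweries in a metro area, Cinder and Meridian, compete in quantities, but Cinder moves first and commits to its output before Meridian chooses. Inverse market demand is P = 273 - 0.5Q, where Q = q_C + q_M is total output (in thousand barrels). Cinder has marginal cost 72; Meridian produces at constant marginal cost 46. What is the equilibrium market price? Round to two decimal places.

115.75

The follower Meridian best-responds to any q_C: π_M = (273 - 0.5Q)q_M - 46q_M.
Follower FOC: 227 - (1/2)q_C - q_M = 0, so q_M(q_C) = (227 - (1/2)q_C).
Cinder substitutes q_M(q_C) into its own profit: π_C = q_C(273 - (1/2)q_C - (227 - (1/2)q_C)/2) - 72q_C = (319/2 - (1/4)q_C)q_C - 72q_C.
Leader FOC: 175/2 - (1/2)q_C = 0, so q_C = 175.
Then q_M = (227 - (1/2)·175) = 279/2.
Total output Q = 629/2, so price P = 273 - (1/2)·(629/2) = 463/4.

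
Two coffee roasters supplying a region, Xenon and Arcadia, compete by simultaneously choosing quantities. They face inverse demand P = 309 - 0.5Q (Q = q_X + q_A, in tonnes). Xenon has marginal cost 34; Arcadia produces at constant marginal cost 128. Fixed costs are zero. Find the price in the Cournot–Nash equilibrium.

157

Xenon's profit: π_X = (309 - 0.5Q)q_X - (34q_X). Setting ∂π_X/∂q_X = 0: 275 - q_X - (1/2)(q_A) = 0.
Arcadia's first-order condition: 181 - q_A - (1/2)(q_X) = 0.
Best responses: q_X = (275 - (1/2)q_A), q_A = (181 - (1/2)q_X).
Substituting one into the other gives q_X = 246 and q_A = 58.
Total output Q = 304, so price P = 309 - (1/2)·304 = 157.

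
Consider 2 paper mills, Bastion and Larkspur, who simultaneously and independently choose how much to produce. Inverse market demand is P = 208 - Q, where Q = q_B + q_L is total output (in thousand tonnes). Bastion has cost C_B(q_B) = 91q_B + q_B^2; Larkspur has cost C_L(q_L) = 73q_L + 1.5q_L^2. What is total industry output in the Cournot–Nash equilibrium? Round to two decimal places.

Bastion's profit: π_B = (208 - Q)q_B - (91q_B + q_B²). Setting ∂π_B/∂q_B = 0: 117 - 4q_B - (q_L) = 0.
Larkspur's first-order condition: 135 - 5q_L - (q_B) = 0.
So q_B = (117 - q_L)/4 and q_L = (135 - q_B)/5.
Solving the pair: q_B = 450/19, q_L = 423/19.
Total output Q = 450/19 + 423/19 = 873/19.

45.95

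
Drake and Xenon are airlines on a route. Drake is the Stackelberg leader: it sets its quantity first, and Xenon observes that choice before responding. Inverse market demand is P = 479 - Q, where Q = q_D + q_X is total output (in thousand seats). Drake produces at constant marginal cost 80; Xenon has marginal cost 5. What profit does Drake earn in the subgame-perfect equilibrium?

13122

The follower Xenon best-responds to any q_D: π_X = (479 - Q)q_X - 5q_X.
Follower FOC: 474 - q_D - 2q_X = 0, so q_X(q_D) = (474 - q_D)/2.
The leader anticipates this reaction. Substituting into P = 479 - Q gives P = 242 - (1/2)q_D, so π_D = (242 - (1/2)q_D)q_D - 80q_D.
Maximising: ∂π_D/∂q_D = 162 - q_D = 0, giving q_D = 162.
Then q_X = (474 - 162)/2 = 156.
Price P = 479 - 318 = 161.
Drake's profit: (161 - 80)·162 = 13122.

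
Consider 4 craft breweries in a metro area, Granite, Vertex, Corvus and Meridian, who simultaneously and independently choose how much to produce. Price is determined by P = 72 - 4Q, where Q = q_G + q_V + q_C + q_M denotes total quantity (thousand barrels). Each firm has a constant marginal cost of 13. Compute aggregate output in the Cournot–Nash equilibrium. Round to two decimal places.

Each firm earns π_i = (72 - 4Q)q_i - 13q_i.
Setting ∂π_i/∂q_i = 0 with rivals' quantities fixed: 59 - 8q_i - 4·Σ_{j≠i} q_j = 0.
With identical firms every q_j equals q_i, so Σ_{j≠i} q_j = 3q_i and 59 = 20q_i, giving q_i = 59/20.
Total output Q = 59/20 + 59/20 + 59/20 + 59/20 = 59/5.

11.80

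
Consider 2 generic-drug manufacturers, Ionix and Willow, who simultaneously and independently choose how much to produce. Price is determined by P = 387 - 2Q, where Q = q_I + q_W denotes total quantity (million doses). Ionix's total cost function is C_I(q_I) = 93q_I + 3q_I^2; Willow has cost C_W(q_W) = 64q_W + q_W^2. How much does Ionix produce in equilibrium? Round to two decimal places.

Ionix's profit: π_I = (387 - 2Q)q_I - (93q_I + 3q_I²). Setting ∂π_I/∂q_I = 0: 294 - 10q_I - 2(q_W) = 0.
Willow's first-order condition: 323 - 6q_W - 2(q_I) = 0.
So q_I = (294 - 2q_W)/10 and q_W = (323 - 2q_I)/6.
Substituting one into the other gives q_I = 559/28 and q_W = 1321/28.

19.96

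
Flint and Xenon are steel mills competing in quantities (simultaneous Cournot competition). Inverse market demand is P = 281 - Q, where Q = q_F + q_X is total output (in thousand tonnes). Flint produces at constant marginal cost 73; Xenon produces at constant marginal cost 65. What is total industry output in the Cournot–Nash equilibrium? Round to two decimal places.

141.33

Flint's profit: π_F = (281 - Q)q_F - (73q_F). Setting ∂π_F/∂q_F = 0: 208 - 2q_F - (q_X) = 0.
Xenon's first-order condition: 216 - 2q_X - (q_F) = 0.
So q_F = (208 - q_X)/2 and q_X = (216 - q_F)/2.
Substituting one into the other gives q_F = 200/3 and q_X = 224/3.
Total output Q = 200/3 + 224/3 = 424/3.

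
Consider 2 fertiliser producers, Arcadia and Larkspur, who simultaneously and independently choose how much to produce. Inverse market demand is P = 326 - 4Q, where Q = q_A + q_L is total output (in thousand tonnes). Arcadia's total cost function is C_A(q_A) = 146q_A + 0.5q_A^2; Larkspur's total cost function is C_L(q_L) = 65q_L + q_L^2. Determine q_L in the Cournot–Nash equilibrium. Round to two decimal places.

22.01

Arcadia's profit: π_A = (326 - 4Q)q_A - (146q_A + (1/2)q_A²). Setting ∂π_A/∂q_A = 0: 180 - 9q_A - 4(q_L) = 0.
Larkspur's profit: π_L = (326 - 4Q)q_L - (65q_L + q_L²). Setting ∂π_L/∂q_L = 0: 261 - 10q_L - 4(q_A) = 0.
Rearranging gives the reaction functions q_A = (180 - 4q_L)/9 and q_L = (261 - 4q_A)/10.
Solving the pair: q_A = 378/37, q_L = 1629/74.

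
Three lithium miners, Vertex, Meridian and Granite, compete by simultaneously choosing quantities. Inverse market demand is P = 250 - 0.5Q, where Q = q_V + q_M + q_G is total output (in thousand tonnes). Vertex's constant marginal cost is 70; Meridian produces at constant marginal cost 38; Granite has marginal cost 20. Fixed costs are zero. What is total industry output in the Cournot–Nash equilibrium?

311

Vertex's profit: π_V = (250 - 0.5Q)q_V - (70q_V). Setting ∂π_V/∂q_V = 0: 180 - q_V - (1/2)(q_M + q_G) = 0.
Meridian's first-order condition: 212 - q_M - (1/2)(q_V + q_G) = 0.
Granite's first-order condition: 230 - q_G - (1/2)(q_V + q_M) = 0.
Adding the 3 conditions: 622 − Q − Q = 0, i.e. Q = 311.
Back-substituting: q_V = (180 − 311/2)/(1/2) = 49, q_M = (212 − 311/2)/(1/2) = 113, q_G = (230 − 311/2)/(1/2) = 149.
Total output Q = 49 + 113 + 149 = 311.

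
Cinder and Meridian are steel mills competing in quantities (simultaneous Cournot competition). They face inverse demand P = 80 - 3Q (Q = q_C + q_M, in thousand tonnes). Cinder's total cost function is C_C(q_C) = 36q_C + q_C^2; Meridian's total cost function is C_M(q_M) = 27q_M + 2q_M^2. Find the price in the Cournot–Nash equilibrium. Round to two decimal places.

Cinder's profit: π_C = (80 - 3Q)q_C - (36q_C + q_C²). Setting ∂π_C/∂q_C = 0: 44 - 8q_C - 3(q_M) = 0.
Meridian's profit: π_M = (80 - 3Q)q_M - (27q_M + 2q_M²). Setting ∂π_M/∂q_M = 0: 53 - 10q_M - 3(q_C) = 0.
Rearranging gives the reaction functions q_C = (44 - 3q_M)/8 and q_M = (53 - 3q_C)/10.
Solving the pair: q_C = 281/71, q_M = 292/71.
Total output Q = 573/71, so price P = 80 - 3·(573/71) = 55.7887.

55.79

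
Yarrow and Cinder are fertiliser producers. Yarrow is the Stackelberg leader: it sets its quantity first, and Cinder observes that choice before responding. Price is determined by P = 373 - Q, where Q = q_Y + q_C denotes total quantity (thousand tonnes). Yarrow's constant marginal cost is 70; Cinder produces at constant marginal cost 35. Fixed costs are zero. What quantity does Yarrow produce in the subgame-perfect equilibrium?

The follower Cinder best-responds to any q_Y: π_C = (373 - Q)q_C - 35q_C.
Setting the follower's marginal profit to zero, 338 - q_Y - 2q_C = 0, i.e. q_C = (338 - q_Y)/2.
Yarrow substitutes q_C(q_Y) into its own profit: π_Y = q_Y(373 - q_Y - (338 - q_Y)/2) - 70q_Y = (204 - (1/2)q_Y)q_Y - 70q_Y.
Leader FOC: 134 - q_Y = 0, so q_Y = 134.
Then q_C = (338 - 134)/2 = 102.

134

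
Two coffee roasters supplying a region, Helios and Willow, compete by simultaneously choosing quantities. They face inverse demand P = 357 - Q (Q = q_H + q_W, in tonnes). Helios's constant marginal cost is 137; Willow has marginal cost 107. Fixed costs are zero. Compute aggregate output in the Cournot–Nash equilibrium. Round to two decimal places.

Helios's profit: π_H = (357 - Q)q_H - (137q_H). Setting ∂π_H/∂q_H = 0: 220 - 2q_H - (q_W) = 0.
Willow's first-order condition: 250 - 2q_W - (q_H) = 0.
Rearranging gives the reaction functions q_H = (220 - q_W)/2 and q_W = (250 - q_H)/2.
Solving the pair: q_H = 190/3, q_W = 280/3.
Total output Q = 190/3 + 280/3 = 470/3.

156.67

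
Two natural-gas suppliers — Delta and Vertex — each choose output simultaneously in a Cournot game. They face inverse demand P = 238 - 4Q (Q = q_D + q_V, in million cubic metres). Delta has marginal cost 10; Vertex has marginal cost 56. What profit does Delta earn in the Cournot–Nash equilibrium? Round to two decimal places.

2085.44

Delta's profit: π_D = (238 - 4Q)q_D - (10q_D). Setting ∂π_D/∂q_D = 0: 228 - 8q_D - 4(q_V) = 0.
Vertex's first-order condition: 182 - 8q_V - 4(q_D) = 0.
Best responses: q_D = (228 - 4q_V)/8, q_V = (182 - 4q_D)/8.
Substituting one into the other gives q_D = 137/6 and q_V = 34/3.
Price P = 238 - 4·(205/6) = 304/3.
Delta's profit: (304/3 - 10)·(137/6) = 2085.4444.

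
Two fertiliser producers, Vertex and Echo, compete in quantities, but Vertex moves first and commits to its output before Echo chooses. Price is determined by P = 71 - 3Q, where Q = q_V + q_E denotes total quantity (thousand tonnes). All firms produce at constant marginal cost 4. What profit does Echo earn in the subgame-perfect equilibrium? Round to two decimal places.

The follower Echo best-responds to any q_V: π_E = (71 - 3Q)q_E - 4q_E.
Follower FOC: 67 - 3q_V - 6q_E = 0, so q_E(q_V) = (67 - 3q_V)/6.
Vertex substitutes q_E(q_V) into its own profit: π_V = q_V(71 - 3q_V - (67 - 3q_V)/2) - 4q_V = (75/2 - (3/2)q_V)q_V - 4q_V.
Maximising: ∂π_V/∂q_V = 67/2 - 3q_V = 0, giving q_V = 67/6.
Then q_E = (67 - 3·(67/6))/6 = 67/12.
Price P = 71 - 3·(67/4) = 83/4.
Echo's profit: (83/4 - 4)·(67/12) = 93.5208.

93.52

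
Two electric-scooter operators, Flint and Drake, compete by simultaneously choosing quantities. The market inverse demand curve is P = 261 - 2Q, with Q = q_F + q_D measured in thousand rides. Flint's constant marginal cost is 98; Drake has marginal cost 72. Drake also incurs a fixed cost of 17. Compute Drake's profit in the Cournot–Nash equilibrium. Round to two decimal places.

2551.06

Flint's profit: π_F = (261 - 2Q)q_F - (98q_F). Setting ∂π_F/∂q_F = 0: 163 - 4q_F - 2(q_D) = 0.
Drake's first-order condition: 189 - 4q_D - 2(q_F) = 0.
So q_F = (163 - 2q_D)/4 and q_D = (189 - 2q_F)/4.
Solving the pair: q_F = 137/6, q_D = 215/6.
Price P = 261 - 2·(176/3) = 431/3.
Drake's profit: (431/3 - 72)·(215/6) - 17 = 2551.0556.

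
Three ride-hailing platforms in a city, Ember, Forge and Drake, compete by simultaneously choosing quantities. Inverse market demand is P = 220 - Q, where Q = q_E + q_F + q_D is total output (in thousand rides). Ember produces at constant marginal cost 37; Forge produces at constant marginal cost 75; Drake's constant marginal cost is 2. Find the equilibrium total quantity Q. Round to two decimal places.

136.50

Ember's profit: π_E = (220 - Q)q_E - (37q_E). Setting ∂π_E/∂q_E = 0: 183 - 2q_E - (q_F + q_D) = 0.
Forge's first-order condition: 145 - 2q_F - (q_E + q_D) = 0.
Drake's profit: π_D = (220 - Q)q_D - (2q_D). Setting ∂π_D/∂q_D = 0: 218 - 2q_D - (q_E + q_F) = 0.
Summing all 3 equations gives 546 − 4Q = 0, hence Q = 273/2.
Back-substituting: q_E = (183 − 273/2) = 93/2, q_F = (145 − 273/2) = 17/2, q_D = (218 − 273/2) = 163/2.
Total output Q = 93/2 + 17/2 + 163/2 = 273/2.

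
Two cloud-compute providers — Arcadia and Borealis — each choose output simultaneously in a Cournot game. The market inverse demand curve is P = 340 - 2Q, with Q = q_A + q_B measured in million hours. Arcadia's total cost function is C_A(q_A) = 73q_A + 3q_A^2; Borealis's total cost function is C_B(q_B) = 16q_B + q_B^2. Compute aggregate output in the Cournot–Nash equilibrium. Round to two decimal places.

Arcadia's profit: π_A = (340 - 2Q)q_A - (73q_A + 3q_A²). Setting ∂π_A/∂q_A = 0: 267 - 10q_A - 2(q_B) = 0.
Borealis's profit: π_B = (340 - 2Q)q_B - (16q_B + q_B²). Setting ∂π_B/∂q_B = 0: 324 - 6q_B - 2(q_A) = 0.
So q_A = (267 - 2q_B)/10 and q_B = (324 - 2q_A)/6.
Substituting one into the other gives q_A = 477/28 and q_B = 1353/28.
Total output Q = 477/28 + 1353/28 = 915/14.

65.36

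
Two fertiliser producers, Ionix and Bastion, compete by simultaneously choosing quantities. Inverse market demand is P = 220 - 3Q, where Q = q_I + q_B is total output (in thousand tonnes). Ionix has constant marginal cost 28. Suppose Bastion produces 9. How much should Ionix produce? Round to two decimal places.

With the rival's output fixed at 9, Ionix's profit is π_I = (220 - 3·9 - 3q_I)q_I - (28q_I) = (193 - 3q_I)q_I - (28q_I).
∂π_I/∂q_I = 165 - 6q_I = 0, so q_I = 55/2.

27.50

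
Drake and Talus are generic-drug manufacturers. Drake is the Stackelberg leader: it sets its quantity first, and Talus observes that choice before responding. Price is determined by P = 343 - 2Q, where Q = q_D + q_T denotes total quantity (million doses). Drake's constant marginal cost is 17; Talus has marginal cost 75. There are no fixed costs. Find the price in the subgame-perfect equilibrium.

113

The follower Talus best-responds to any q_D: π_T = (343 - 2Q)q_T - 75q_T.
Setting the follower's marginal profit to zero, 268 - 2q_D - 4q_T = 0, i.e. q_T = (268 - 2q_D)/4.
The leader anticipates this reaction. Substituting into P = 343 - 2Q gives P = 209 - q_D, so π_D = (209 - q_D)q_D - 17q_D.
Maximising: ∂π_D/∂q_D = 192 - 2q_D = 0, giving q_D = 96.
Then q_T = (268 - 2·96)/4 = 19.
Total output Q = 115, so price P = 343 - 2·115 = 113.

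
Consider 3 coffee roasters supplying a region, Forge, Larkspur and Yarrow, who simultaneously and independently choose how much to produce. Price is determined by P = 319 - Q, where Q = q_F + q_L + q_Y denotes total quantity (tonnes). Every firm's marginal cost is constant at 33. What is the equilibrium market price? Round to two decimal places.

Each firm earns π_i = (319 - Q)q_i - 33q_i.
Setting ∂π_i/∂q_i = 0 with rivals' quantities fixed: 286 - 2q_i - Σ_{j≠i} q_j = 0.
By symmetry each firm produces the same amount; substituting Σ_{j≠i} q_j = 2q_i yields q_i = 286/4 = 143/2.
Total output Q = 429/2, so price P = 319 - 429/2 = 209/2.

104.50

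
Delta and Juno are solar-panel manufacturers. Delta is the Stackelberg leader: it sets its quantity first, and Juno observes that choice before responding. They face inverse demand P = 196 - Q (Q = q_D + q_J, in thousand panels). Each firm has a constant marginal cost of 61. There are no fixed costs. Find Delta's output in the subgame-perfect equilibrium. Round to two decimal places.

Solve by backward induction. Given q_D, the follower Juno maximises π_J = (196 - q_D - q_J)q_J - 61q_J.
Setting the follower's marginal profit to zero, 135 - q_D - 2q_J = 0, i.e. q_J = (135 - q_D)/2.
The leader anticipates this reaction. Substituting into P = 196 - Q gives P = 257/2 - (1/2)q_D, so π_D = (257/2 - (1/2)q_D)q_D - 61q_D.
Leader FOC: 135/2 - q_D = 0, so q_D = 135/2.
Then q_J = (135 - 135/2)/2 = 135/4.

67.50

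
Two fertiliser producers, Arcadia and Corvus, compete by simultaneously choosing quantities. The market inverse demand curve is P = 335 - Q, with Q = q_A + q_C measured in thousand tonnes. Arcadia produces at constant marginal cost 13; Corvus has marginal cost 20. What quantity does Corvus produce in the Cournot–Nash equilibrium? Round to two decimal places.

102.67

Arcadia's profit: π_A = (335 - Q)q_A - (13q_A). Setting ∂π_A/∂q_A = 0: 322 - 2q_A - (q_C) = 0.
Corvus's first-order condition: 315 - 2q_C - (q_A) = 0.
Rearranging gives the reaction functions q_A = (322 - q_C)/2 and q_C = (315 - q_A)/2.
Substituting one into the other gives q_A = 329/3 and q_C = 308/3.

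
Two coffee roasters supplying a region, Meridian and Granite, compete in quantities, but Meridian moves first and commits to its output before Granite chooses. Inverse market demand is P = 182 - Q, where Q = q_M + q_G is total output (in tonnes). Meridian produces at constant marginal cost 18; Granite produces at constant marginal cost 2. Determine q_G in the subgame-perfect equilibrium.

The follower Granite best-responds to any q_M: π_G = (182 - Q)q_G - 2q_G.
Setting the follower's marginal profit to zero, 180 - q_M - 2q_G = 0, i.e. q_G = (180 - q_M)/2.
The leader anticipates this reaction. Substituting into P = 182 - Q gives P = 92 - (1/2)q_M, so π_M = (92 - (1/2)q_M)q_M - 18q_M.
Leader FOC: 74 - q_M = 0, so q_M = 74.
Then q_G = (180 - 74)/2 = 53.

53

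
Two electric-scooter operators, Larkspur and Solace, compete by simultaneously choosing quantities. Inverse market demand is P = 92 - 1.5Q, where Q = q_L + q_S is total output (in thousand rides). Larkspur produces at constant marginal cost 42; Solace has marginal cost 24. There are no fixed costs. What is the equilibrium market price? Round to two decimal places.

52.67

Larkspur's profit: π_L = (92 - 1.5Q)q_L - (42q_L). Setting ∂π_L/∂q_L = 0: 50 - 3q_L - (3/2)(q_S) = 0.
Solace's first-order condition: 68 - 3q_S - (3/2)(q_L) = 0.
So q_L = (50 - (3/2)q_S)/3 and q_S = (68 - (3/2)q_L)/3.
Substituting one into the other gives q_L = 64/9 and q_S = 172/9.
Total output Q = 236/9, so price P = 92 - (3/2)·(236/9) = 158/3.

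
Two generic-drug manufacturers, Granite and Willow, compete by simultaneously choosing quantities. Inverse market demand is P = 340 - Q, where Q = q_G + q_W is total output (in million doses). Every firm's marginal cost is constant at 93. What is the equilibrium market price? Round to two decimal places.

Each firm earns π_i = (340 - Q)q_i - 93q_i.
First-order condition (treating rivals' output as given): 247 - 2q_i - q_j = 0.
By symmetry each firm produces the same amount; substituting q_j = q_i yields q_i = 247/3.
Total output Q = 494/3, so price P = 340 - 494/3 = 526/3.

175.33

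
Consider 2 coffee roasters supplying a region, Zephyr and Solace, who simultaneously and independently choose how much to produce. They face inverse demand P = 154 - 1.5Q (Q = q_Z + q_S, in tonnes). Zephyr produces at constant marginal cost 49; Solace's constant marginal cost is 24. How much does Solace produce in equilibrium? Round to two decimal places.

Zephyr's profit: π_Z = (154 - 1.5Q)q_Z - (49q_Z). Setting ∂π_Z/∂q_Z = 0: 105 - 3q_Z - (3/2)(q_S) = 0.
Solace's profit: π_S = (154 - 1.5Q)q_S - (24q_S). Setting ∂π_S/∂q_S = 0: 130 - 3q_S - (3/2)(q_Z) = 0.
Best responses: q_Z = (105 - (3/2)q_S)/3, q_S = (130 - (3/2)q_Z)/3.
Solving the pair: q_Z = 160/9, q_S = 310/9.

34.44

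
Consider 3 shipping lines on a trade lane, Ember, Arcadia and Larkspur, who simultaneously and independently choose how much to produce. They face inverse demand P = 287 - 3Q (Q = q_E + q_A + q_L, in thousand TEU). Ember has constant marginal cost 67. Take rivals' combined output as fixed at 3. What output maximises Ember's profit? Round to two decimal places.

With rivals' combined output fixed at 3, Ember's profit is π_E = (287 - 3·3 - 3q_E)q_E - (67q_E) = (278 - 3q_E)q_E - (67q_E).
∂π_E/∂q_E = 211 - 6q_E = 0, so q_E = 211/6.

35.17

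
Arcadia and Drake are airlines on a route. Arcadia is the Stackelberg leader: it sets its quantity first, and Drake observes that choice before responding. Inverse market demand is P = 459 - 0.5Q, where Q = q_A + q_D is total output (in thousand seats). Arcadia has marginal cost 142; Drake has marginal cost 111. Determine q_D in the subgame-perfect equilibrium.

The follower Drake best-responds to any q_A: π_D = (459 - 0.5Q)q_D - 111q_D.
∂π_D/∂q_D = 348 - (1/2)q_A - q_D = 0 gives the reaction function q_D = (348 - (1/2)q_A).
Arcadia substitutes q_D(q_A) into its own profit: π_A = q_A(459 - (1/2)q_A - (348 - (1/2)q_A)/2) - 142q_A = (285 - (1/4)q_A)q_A - 142q_A.
Leader FOC: 143 - (1/2)q_A = 0, so q_A = 286.
Then q_D = (348 - (1/2)·286) = 205.

205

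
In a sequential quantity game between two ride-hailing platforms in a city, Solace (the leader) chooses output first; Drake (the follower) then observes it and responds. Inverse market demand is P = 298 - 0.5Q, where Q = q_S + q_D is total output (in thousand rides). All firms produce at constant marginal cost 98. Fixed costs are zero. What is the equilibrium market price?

The follower Drake best-responds to any q_S: π_D = (298 - 0.5Q)q_D - 98q_D.
∂π_D/∂q_D = 200 - (1/2)q_S - q_D = 0 gives the reaction function q_D = (200 - (1/2)q_S).
Solace substitutes q_D(q_S) into its own profit: π_S = q_S(298 - (1/2)q_S - (200 - (1/2)q_S)/2) - 98q_S = (198 - (1/4)q_S)q_S - 98q_S.
Leader FOC: 100 - (1/2)q_S = 0, so q_S = 200.
Then q_D = (200 - (1/2)·200) = 100.
Total output Q = 300, so price P = 298 - (1/2)·300 = 148.

148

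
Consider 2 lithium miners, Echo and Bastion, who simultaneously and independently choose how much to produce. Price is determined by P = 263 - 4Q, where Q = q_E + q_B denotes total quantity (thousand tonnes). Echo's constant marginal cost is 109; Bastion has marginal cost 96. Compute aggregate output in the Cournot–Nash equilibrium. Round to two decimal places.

26.75

Echo's profit: π_E = (263 - 4Q)q_E - (109q_E). Setting ∂π_E/∂q_E = 0: 154 - 8q_E - 4(q_B) = 0.
Bastion's profit: π_B = (263 - 4Q)q_B - (96q_B). Setting ∂π_B/∂q_B = 0: 167 - 8q_B - 4(q_E) = 0.
Rearranging gives the reaction functions q_E = (154 - 4q_B)/8 and q_B = (167 - 4q_E)/8.
Substituting one into the other gives q_E = 47/4 and q_B = 15.
Total output Q = 47/4 + 15 = 107/4.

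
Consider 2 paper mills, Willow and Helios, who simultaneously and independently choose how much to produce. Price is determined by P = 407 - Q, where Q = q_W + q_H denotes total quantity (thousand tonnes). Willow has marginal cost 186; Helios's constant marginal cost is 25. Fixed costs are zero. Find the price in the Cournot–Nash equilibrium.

Willow's profit: π_W = (407 - Q)q_W - (186q_W). Setting ∂π_W/∂q_W = 0: 221 - 2q_W - (q_H) = 0.
Helios's profit: π_H = (407 - Q)q_H - (25q_H). Setting ∂π_H/∂q_H = 0: 382 - 2q_H - (q_W) = 0.
Best responses: q_W = (221 - q_H)/2, q_H = (382 - q_W)/2.
Solving the pair: q_W = 20, q_H = 181.
Total output Q = 201, so price P = 407 - 201 = 206.

206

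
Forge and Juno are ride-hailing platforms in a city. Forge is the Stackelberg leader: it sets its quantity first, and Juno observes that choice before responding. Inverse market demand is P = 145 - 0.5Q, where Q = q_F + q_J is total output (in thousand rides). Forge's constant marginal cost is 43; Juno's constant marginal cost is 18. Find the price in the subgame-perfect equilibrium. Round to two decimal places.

Solve by backward induction. Given q_F, the follower Juno maximises π_J = (145 - (1/2)q_F - (1/2)q_J)q_J - 18q_J.
∂π_J/∂q_J = 127 - (1/2)q_F - q_J = 0 gives the reaction function q_J = (127 - (1/2)q_F).
The leader anticipates this reaction. Substituting into P = 145 - 0.5Q gives P = 163/2 - (1/4)q_F, so π_F = (163/2 - (1/4)q_F)q_F - 43q_F.
Leader FOC: 77/2 - (1/2)q_F = 0, so q_F = 77.
Then q_J = (127 - (1/2)·77) = 177/2.
Total output Q = 331/2, so price P = 145 - (1/2)·(331/2) = 249/4.

62.25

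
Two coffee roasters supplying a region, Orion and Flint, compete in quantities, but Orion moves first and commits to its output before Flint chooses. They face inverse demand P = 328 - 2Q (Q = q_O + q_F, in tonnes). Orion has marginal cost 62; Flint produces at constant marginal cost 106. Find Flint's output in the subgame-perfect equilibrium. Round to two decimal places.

The follower Flint best-responds to any q_O: π_F = (328 - 2Q)q_F - 106q_F.
∂π_F/∂q_F = 222 - 2q_O - 4q_F = 0 gives the reaction function q_F = (222 - 2q_O)/4.
Orion substitutes q_F(q_O) into its own profit: π_O = q_O(328 - 2q_O - (222 - 2q_O)/2) - 62q_O = (217 - q_O)q_O - 62q_O.
The leader's first-order condition 155 - 2q_O = 0 yields q_O = 155/2.
Then q_F = (222 - 2·(155/2))/4 = 67/4.

16.75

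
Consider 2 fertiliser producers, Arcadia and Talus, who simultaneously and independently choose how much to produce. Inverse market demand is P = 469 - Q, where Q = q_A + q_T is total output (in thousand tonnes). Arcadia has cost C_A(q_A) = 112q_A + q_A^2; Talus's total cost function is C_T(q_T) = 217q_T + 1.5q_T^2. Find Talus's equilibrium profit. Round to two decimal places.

2934.91

Arcadia's profit: π_A = (469 - Q)q_A - (112q_A + q_A²). Setting ∂π_A/∂q_A = 0: 357 - 4q_A - (q_T) = 0.
Talus's first-order condition: 252 - 5q_T - (q_A) = 0.
Best responses: q_A = (357 - q_T)/4, q_T = (252 - q_A)/5.
Substituting one into the other gives q_A = 1533/19 and q_T = 651/19.
Price P = 469 - 114.9474 = 354.0526.
Talus's profit: 354.0526·(651/19) - 217·(651/19) - (3/2)(651/19)² = 2934.9100.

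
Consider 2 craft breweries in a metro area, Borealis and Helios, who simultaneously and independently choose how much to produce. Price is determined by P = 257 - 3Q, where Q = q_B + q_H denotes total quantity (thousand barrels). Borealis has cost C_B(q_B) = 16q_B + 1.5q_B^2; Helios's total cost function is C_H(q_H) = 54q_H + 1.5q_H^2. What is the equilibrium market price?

146

Borealis's profit: π_B = (257 - 3Q)q_B - (16q_B + (3/2)q_B²). Setting ∂π_B/∂q_B = 0: 241 - 9q_B - 3(q_H) = 0.
Helios's first-order condition: 203 - 9q_H - 3(q_B) = 0.
Rearranging gives the reaction functions q_B = (241 - 3q_H)/9 and q_H = (203 - 3q_B)/9.
Solving the pair: q_B = 65/3, q_H = 46/3.
Total output Q = 37, so price P = 257 - 3·37 = 146.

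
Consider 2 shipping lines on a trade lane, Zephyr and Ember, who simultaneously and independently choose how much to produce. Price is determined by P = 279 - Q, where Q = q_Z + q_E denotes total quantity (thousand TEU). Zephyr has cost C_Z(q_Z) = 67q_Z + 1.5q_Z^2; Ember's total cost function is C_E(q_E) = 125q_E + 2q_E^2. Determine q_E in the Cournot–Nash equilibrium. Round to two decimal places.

Zephyr's profit: π_Z = (279 - Q)q_Z - (67q_Z + (3/2)q_Z²). Setting ∂π_Z/∂q_Z = 0: 212 - 5q_Z - (q_E) = 0.
Ember's profit: π_E = (279 - Q)q_E - (125q_E + 2q_E²). Setting ∂π_E/∂q_E = 0: 154 - 6q_E - (q_Z) = 0.
Best responses: q_Z = (212 - q_E)/5, q_E = (154 - q_Z)/6.
Solving the pair: q_Z = 1118/29, q_E = 558/29.

19.24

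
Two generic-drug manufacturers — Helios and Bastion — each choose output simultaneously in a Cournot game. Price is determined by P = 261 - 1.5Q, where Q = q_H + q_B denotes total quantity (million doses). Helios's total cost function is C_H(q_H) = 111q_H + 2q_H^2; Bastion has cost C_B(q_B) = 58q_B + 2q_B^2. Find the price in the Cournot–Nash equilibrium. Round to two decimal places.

198.71

Helios's profit: π_H = (261 - 1.5Q)q_H - (111q_H + 2q_H²). Setting ∂π_H/∂q_H = 0: 150 - 7q_H - (3/2)(q_B) = 0.
Bastion's profit: π_B = (261 - 1.5Q)q_B - (58q_B + 2q_B²). Setting ∂π_B/∂q_B = 0: 203 - 7q_B - (3/2)(q_H) = 0.
So q_H = (150 - (3/2)q_B)/7 and q_B = (203 - (3/2)q_H)/7.
Solving the pair: q_H = 15.9465, q_B = 25.5829.
Total output Q = 706/17, so price P = 261 - (3/2)·(706/17) = 198.7059.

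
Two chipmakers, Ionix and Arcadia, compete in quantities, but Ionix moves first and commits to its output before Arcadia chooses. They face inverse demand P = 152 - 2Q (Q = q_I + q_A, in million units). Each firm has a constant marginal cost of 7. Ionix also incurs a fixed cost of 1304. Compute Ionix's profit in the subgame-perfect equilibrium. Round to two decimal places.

10.06

The follower Arcadia best-responds to any q_I: π_A = (152 - 2Q)q_A - 7q_A.
Setting the follower's marginal profit to zero, 145 - 2q_I - 4q_A = 0, i.e. q_A = (145 - 2q_I)/4.
The leader anticipates this reaction. Substituting into P = 152 - 2Q gives P = 159/2 - q_I, so π_I = (159/2 - q_I)q_I - 7q_I.
Maximising: ∂π_I/∂q_I = 145/2 - 2q_I = 0, giving q_I = 145/4.
Then q_A = (145 - 2·(145/4))/4 = 145/8.
Price P = 152 - 2·(435/8) = 173/4.
Ionix's profit: (173/4 - 7)·(145/4) - 1304 = 161/16.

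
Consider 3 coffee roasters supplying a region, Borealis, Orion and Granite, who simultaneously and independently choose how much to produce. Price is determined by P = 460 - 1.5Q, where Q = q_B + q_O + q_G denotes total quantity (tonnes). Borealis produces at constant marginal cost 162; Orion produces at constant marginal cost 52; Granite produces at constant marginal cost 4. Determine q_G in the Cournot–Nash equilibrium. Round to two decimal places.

Borealis's profit: π_B = (460 - 1.5Q)q_B - (162q_B). Setting ∂π_B/∂q_B = 0: 298 - 3q_B - (3/2)(q_O + q_G) = 0.
Orion's first-order condition: 408 - 3q_O - (3/2)(q_B + q_G) = 0.
Granite's profit: π_G = (460 - 1.5Q)q_G - (4q_G). Setting ∂π_G/∂q_G = 0: 456 - 3q_G - (3/2)(q_B + q_O) = 0.
Adding the 3 first-order conditions: 1162 − 6Q = 0, so Q = 581/3.
Back-substituting: q_B = (298 − 581/2)/(3/2) = 5, q_O = (408 − 581/2)/(3/2) = 235/3, q_G = (456 − 581/2)/(3/2) = 331/3.

110.33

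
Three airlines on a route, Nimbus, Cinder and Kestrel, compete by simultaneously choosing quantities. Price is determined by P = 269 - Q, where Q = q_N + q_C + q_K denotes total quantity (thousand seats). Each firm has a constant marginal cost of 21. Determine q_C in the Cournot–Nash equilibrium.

Each firm earns π_i = (269 - Q)q_i - 21q_i.
Setting ∂π_i/∂q_i = 0 with rivals' quantities fixed: 248 - 2q_i - Σ_{j≠i} q_j = 0.
With identical firms every q_j equals q_i, so Σ_{j≠i} q_j = 2q_i and 248 = 4q_i, giving q_i = 62.

62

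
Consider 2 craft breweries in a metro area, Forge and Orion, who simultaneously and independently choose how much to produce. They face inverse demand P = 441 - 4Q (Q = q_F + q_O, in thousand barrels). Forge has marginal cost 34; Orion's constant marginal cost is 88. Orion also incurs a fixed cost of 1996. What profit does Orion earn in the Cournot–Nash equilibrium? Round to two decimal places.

487.36

Forge's profit: π_F = (441 - 4Q)q_F - (34q_F). Setting ∂π_F/∂q_F = 0: 407 - 8q_F - 4(q_O) = 0.
Orion's first-order condition: 353 - 8q_O - 4(q_F) = 0.
Best responses: q_F = (407 - 4q_O)/8, q_O = (353 - 4q_F)/8.
Substituting one into the other gives q_F = 461/12 and q_O = 299/12.
Price P = 441 - 4·(190/3) = 563/3.
Orion's profit: (563/3 - 88)·(299/12) - 1996 = 487.3611.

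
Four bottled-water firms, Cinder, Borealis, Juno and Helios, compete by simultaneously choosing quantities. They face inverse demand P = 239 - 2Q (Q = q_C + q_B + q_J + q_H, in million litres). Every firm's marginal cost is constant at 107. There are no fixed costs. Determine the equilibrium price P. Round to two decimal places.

Each firm earns π_i = (239 - 2Q)q_i - 107q_i.
First-order condition (treating rivals' output as given): 132 - 4q_i - 2·Σ_{j≠i} q_j = 0.
By symmetry each firm produces the same amount; substituting Σ_{j≠i} q_j = 3q_i yields q_i = 132/10 = 66/5.
Total output Q = 264/5, so price P = 239 - 2·(264/5) = 667/5.

133.40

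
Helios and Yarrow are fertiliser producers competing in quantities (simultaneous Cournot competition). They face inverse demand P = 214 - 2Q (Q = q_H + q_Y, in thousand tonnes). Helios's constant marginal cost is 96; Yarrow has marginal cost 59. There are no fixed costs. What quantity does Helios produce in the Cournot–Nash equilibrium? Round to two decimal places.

13.50

Helios's profit: π_H = (214 - 2Q)q_H - (96q_H). Setting ∂π_H/∂q_H = 0: 118 - 4q_H - 2(q_Y) = 0.
Yarrow's first-order condition: 155 - 4q_Y - 2(q_H) = 0.
Rearranging gives the reaction functions q_H = (118 - 2q_Y)/4 and q_Y = (155 - 2q_H)/4.
Substituting one into the other gives q_H = 27/2 and q_Y = 32.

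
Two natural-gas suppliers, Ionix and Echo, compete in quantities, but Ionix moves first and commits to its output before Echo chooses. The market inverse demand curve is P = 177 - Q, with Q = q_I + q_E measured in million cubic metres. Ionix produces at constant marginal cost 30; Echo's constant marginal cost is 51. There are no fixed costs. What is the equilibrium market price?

Solve by backward induction. Given q_I, the follower Echo maximises π_E = (177 - q_I - q_E)q_E - 51q_E.
Setting the follower's marginal profit to zero, 126 - q_I - 2q_E = 0, i.e. q_E = (126 - q_I)/2.
Ionix substitutes q_E(q_I) into its own profit: π_I = q_I(177 - q_I - (126 - q_I)/2) - 30q_I = (114 - (1/2)q_I)q_I - 30q_I.
Leader FOC: 84 - q_I = 0, so q_I = 84.
Then q_E = (126 - 84)/2 = 21.
Total output Q = 105, so price P = 177 - 105 = 72.

72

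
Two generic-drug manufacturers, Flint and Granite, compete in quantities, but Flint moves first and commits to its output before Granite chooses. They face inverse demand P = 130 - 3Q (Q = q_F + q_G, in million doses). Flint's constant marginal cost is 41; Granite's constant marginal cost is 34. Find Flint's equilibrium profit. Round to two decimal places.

The follower Granite best-responds to any q_F: π_G = (130 - 3Q)q_G - 34q_G.
Follower FOC: 96 - 3q_F - 6q_G = 0, so q_G(q_F) = (96 - 3q_F)/6.
The leader anticipates this reaction. Substituting into P = 130 - 3Q gives P = 82 - (3/2)q_F, so π_F = (82 - (3/2)q_F)q_F - 41q_F.
The leader's first-order condition 41 - 3q_F = 0 yields q_F = 41/3.
Then q_G = (96 - 3·(41/3))/6 = 55/6.
Price P = 130 - 3·(137/6) = 123/2.
Flint's profit: (123/2 - 41)·(41/3) = 1681/6.

280.17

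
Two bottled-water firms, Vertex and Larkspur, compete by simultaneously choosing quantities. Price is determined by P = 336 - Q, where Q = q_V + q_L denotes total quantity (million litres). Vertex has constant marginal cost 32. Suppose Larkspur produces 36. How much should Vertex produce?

134

With the rival's output fixed at 36, Vertex's profit is π_V = (336 - 36 - q_V)q_V - (32q_V) = (300 - q_V)q_V - (32q_V).
∂π_V/∂q_V = 268 - 2q_V = 0, so q_V = 134.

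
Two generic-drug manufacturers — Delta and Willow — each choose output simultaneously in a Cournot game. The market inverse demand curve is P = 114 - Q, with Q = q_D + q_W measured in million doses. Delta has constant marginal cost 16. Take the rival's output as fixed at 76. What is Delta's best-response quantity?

11

With the rival's output fixed at 76, Delta's profit is π_D = (114 - 76 - q_D)q_D - (16q_D) = (38 - q_D)q_D - (16q_D).
∂π_D/∂q_D = 22 - 2q_D = 0, so q_D = 11.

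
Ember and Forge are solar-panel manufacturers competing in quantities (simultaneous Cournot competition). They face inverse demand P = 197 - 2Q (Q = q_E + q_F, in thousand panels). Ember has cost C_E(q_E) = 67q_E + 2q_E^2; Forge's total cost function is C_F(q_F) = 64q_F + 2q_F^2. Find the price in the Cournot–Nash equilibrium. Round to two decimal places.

144.40

Ember's profit: π_E = (197 - 2Q)q_E - (67q_E + 2q_E²). Setting ∂π_E/∂q_E = 0: 130 - 8q_E - 2(q_F) = 0.
Forge's profit: π_F = (197 - 2Q)q_F - (64q_F + 2q_F²). Setting ∂π_F/∂q_F = 0: 133 - 8q_F - 2(q_E) = 0.
Best responses: q_E = (130 - 2q_F)/8, q_F = (133 - 2q_E)/8.
Substituting one into the other gives q_E = 129/10 and q_F = 67/5.
Total output Q = 263/10, so price P = 197 - 2·(263/10) = 722/5.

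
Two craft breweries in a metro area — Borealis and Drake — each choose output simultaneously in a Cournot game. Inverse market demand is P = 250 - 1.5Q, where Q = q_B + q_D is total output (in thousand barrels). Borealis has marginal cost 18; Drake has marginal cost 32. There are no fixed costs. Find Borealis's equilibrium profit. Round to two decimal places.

Borealis's profit: π_B = (250 - 1.5Q)q_B - (18q_B). Setting ∂π_B/∂q_B = 0: 232 - 3q_B - (3/2)(q_D) = 0.
Drake's profit: π_D = (250 - 1.5Q)q_D - (32q_D). Setting ∂π_D/∂q_D = 0: 218 - 3q_D - (3/2)(q_B) = 0.
So q_B = (232 - (3/2)q_D)/3 and q_D = (218 - (3/2)q_B)/3.
Solving the pair: q_B = 164/3, q_D = 136/3.
Price P = 250 - (3/2)·100 = 100.
Borealis's profit: (100 - 18)·(164/3) = 4482.6667.

4482.67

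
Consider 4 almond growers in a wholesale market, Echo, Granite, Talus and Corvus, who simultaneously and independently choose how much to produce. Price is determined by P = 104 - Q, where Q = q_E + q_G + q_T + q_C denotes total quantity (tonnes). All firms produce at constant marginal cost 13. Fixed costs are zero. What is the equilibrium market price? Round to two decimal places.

A representative firm's profit is π_i = q_i(104 - Q) - 13q_i.
Setting ∂π_i/∂q_i = 0 with rivals' quantities fixed: 91 - 2q_i - Σ_{j≠i} q_j = 0.
By symmetry each firm produces the same amount; substituting Σ_{j≠i} q_j = 3q_i yields q_i = 91/5.
Total output Q = 364/5, so price P = 104 - 364/5 = 156/5.

31.20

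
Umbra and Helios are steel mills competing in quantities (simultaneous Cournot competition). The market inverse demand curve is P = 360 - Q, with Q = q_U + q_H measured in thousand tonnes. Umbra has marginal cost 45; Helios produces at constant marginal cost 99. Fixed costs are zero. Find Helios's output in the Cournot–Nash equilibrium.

Umbra's profit: π_U = (360 - Q)q_U - (45q_U). Setting ∂π_U/∂q_U = 0: 315 - 2q_U - (q_H) = 0.
Helios's first-order condition: 261 - 2q_H - (q_U) = 0.
Best responses: q_U = (315 - q_H)/2, q_H = (261 - q_U)/2.
Substituting one into the other gives q_U = 123 and q_H = 69.

69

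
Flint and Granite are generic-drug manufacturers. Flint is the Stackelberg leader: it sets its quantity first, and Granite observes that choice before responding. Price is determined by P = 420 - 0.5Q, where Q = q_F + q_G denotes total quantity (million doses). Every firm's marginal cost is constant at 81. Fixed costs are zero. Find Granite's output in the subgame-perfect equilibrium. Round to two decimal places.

The follower Granite best-responds to any q_F: π_G = (420 - 0.5Q)q_G - 81q_G.
Follower FOC: 339 - (1/2)q_F - q_G = 0, so q_G(q_F) = (339 - (1/2)q_F).
Flint substitutes q_G(q_F) into its own profit: π_F = q_F(420 - (1/2)q_F - (339 - (1/2)q_F)/2) - 81q_F = (501/2 - (1/4)q_F)q_F - 81q_F.
Leader FOC: 339/2 - (1/2)q_F = 0, so q_F = 339.
Then q_G = (339 - (1/2)·339) = 339/2.

169.50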